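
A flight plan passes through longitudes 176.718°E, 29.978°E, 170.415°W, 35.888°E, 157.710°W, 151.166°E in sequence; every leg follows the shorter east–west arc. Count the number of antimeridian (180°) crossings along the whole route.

4

Leg 1: +176.718° → +29.978°, shortest Δλ = -146.74° (west) — does not cross 180°.
Leg 2: +29.978° → -170.415°, shortest Δλ = 159.607° (east) — crosses 180°.
Leg 3: -170.415° → +35.888°, shortest Δλ = -153.697° (west) — crosses 180°.
Leg 4: +35.888° → -157.710°, shortest Δλ = 166.402° (east) — crosses 180°.
Leg 5: -157.710° → +151.166°, shortest Δλ = -51.124° (west) — crosses 180°.
Total crossings: 4.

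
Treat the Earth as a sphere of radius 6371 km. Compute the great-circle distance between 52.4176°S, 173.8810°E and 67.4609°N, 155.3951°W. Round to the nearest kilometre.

Δλ = -155.3951 − 173.8810 = -329.2761°; wrapped into (−180°, 180°]: 30.7239°.
Δφ = 67.4609 − -52.4176 = 119.8785°.
a = sin²(Δφ/2) + cos φ₁ · cos φ₂ · sin²(Δλ/2) = 0.765488.
c = 2·atan2(√a, √(1−a)) = 2.13055 rad → d = 6371·c ≈ 13573.73 km.

13574 km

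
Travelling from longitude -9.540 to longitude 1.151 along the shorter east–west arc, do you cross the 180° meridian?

Signed shortest Δλ = ((1.151 − -9.540 + 180) mod 360) − 180 = 10.691°.
Going east by 10.691° from -9.540° reaches +1.151° without touching 180°.

No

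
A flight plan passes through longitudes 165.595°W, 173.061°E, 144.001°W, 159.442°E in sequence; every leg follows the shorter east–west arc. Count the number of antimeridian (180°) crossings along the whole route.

3

Leg 1: -165.595° → +173.061°, shortest Δλ = -21.344° (west) — crosses 180°.
Leg 2: +173.061° → -144.001°, shortest Δλ = 42.938° (east) — crosses 180°.
Leg 3: -144.001° → +159.442°, shortest Δλ = -56.557° (west) — crosses 180°.
Total crossings: 3.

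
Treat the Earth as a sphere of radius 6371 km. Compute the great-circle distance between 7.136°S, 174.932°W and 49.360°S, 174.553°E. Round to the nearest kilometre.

Δλ = 174.553 − -174.932 = 349.485°; wrapped into (−180°, 180°]: -10.515°.
Δφ = -49.360 − -7.136 = -42.224°.
a = sin²(Δφ/2) + cos φ₁ · cos φ₂ · sin²(Δλ/2) = 0.135165.
c = 2·atan2(√a, √(1−a)) = 0.75296 rad → d = 6371·c ≈ 4797.08 km.

4797 km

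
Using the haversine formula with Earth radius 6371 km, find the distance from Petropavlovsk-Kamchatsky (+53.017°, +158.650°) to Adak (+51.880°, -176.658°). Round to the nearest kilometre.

1670 km

Δλ = -176.658 − 158.650 = -335.308°; wrapped into (−180°, 180°]: 24.692°.
Δφ = 51.880 − 53.017 = -1.137°.
a = sin²(Δφ/2) + cos φ₁ · cos φ₂ · sin²(Δλ/2) = 0.017076.
c = 2·atan2(√a, √(1−a)) = 0.26210 rad → d = 6371·c ≈ 1669.83 km.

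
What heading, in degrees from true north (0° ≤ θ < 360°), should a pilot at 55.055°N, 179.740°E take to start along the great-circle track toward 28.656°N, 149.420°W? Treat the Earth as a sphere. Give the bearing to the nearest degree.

Δλ = -149.420 − 179.740 = -329.160°; wrapped into (−180°, 180°]: 30.840°.
θ = atan2( sin Δλ · cos φ₂ , cos φ₁ · sin φ₂ − sin φ₁ · cos φ₂ · cos Δλ )
  = atan2(0.44985, -0.34291) = 127.318° → normalised to [0°, 360°): 127.318°.

127°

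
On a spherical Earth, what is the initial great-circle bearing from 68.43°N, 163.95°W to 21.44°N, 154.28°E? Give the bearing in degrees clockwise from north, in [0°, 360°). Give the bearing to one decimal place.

Δλ = 154.28 − -163.95 = 318.23°; wrapped into (−180°, 180°]: -41.77°.
θ = atan2( sin Δλ · cos φ₂ , cos φ₁ · sin φ₂ − sin φ₁ · cos φ₂ · cos Δλ )
  = atan2(-0.62005, -0.51122) = -129.505° → normalised to [0°, 360°): 230.495°.

230.5°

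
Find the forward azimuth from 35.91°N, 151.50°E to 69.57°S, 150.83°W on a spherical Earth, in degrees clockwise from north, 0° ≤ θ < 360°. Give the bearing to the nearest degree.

161°

Δλ = -150.83 − 151.50 = -302.33°; wrapped into (−180°, 180°]: 57.67°.
θ = atan2( sin Δλ · cos φ₂ , cos φ₁ · sin φ₂ − sin φ₁ · cos φ₂ · cos Δλ )
  = atan2(0.29495, -0.86848) = 161.242° → normalised to [0°, 360°): 161.242°.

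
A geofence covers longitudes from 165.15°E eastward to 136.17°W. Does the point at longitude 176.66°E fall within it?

Yes

Band width going east from +165.15° to -136.17°: ((-136.17 − 165.15) mod 360) = 58.68°.
Offset of +176.66° east of the west edge: ((176.66 − 165.15) mod 360) = 11.51°.
11.51° ≤ 58.68° ⇒ inside.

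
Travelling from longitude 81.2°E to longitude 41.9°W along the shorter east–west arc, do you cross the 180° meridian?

Signed shortest Δλ = ((-41.9 − 81.2 + 180) mod 360) − 180 = -123.1°.
Going west by 123.1° from +81.2° reaches -41.9° without touching 180°.

No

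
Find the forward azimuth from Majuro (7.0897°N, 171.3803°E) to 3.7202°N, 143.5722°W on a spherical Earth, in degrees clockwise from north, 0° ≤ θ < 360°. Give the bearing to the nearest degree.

Δλ = -143.5722 − 171.3803 = -314.9525°; wrapped into (−180°, 180°]: 45.0475°.
θ = atan2( sin Δλ · cos φ₂ , cos φ₁ · sin φ₂ − sin φ₁ · cos φ₂ · cos Δλ )
  = atan2(0.70620, -0.02263) = 91.835° → normalised to [0°, 360°): 91.835°.

92°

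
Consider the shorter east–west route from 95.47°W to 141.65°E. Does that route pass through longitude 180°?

Yes

Naïve |141.65 − -95.47| = 237.12° > 180°, so the shorter arc goes the other way round — across 180°.
Signed shortest Δλ = ((141.65 − -95.47 + 180) mod 360) − 180 = -122.88°.
Going west by 122.88° from -95.47° passes through 180° before reaching +141.65°.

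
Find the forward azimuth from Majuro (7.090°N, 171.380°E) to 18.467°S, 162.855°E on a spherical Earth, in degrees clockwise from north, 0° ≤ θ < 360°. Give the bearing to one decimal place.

198.1°

Δλ = 162.855 − 171.380 = -8.525°.
θ = atan2( sin Δλ · cos φ₂ , cos φ₁ · sin φ₂ − sin φ₁ · cos φ₂ · cos Δλ )
  = atan2(-0.14061, -0.43012) = -161.897° → normalised to [0°, 360°): 198.103°.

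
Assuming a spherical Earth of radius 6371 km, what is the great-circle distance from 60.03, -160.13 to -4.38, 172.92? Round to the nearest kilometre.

7539 km

Δλ = 172.92 − -160.13 = 333.05°; wrapped into (−180°, 180°]: -26.95°.
Δφ = -4.38 − 60.03 = -64.41°.
a = sin²(Δφ/2) + cos φ₁ · cos φ₂ · sin²(Δλ/2) = 0.311081.
c = 2·atan2(√a, √(1−a)) = 1.18334 rad → d = 6371·c ≈ 7539.04 km.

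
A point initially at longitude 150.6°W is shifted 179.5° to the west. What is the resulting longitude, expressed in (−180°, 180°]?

29.9°E

Start at -150.6°; shift −179.5° → -330.1°.
-330.1° lies outside (−180°, 180°]; add 360° → +29.9°.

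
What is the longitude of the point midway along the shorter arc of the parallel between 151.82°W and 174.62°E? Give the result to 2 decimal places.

168.60°W

Signed shortest Δλ from -151.82° to +174.62° is -33.56°.
Midpoint longitude = -151.82° + (-33.56°)/2 = -151.82° − 16.78° = -168.60°.
(The naïve average (-151.82 + +174.62)/2 = 11.4° is on the wrong side of the globe.)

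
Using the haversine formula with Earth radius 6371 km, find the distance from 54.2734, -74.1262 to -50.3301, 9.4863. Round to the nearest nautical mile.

7547 nmi

Δλ = 9.4863 − -74.1262 = 83.6125°.
Δφ = -50.3301 − 54.2734 = -104.6035°.
a = sin²(Δφ/2) + cos φ₁ · cos φ₂ · sin²(Δλ/2) = 0.791706.
c = 2·atan2(√a, √(1−a)) = 2.19372 rad → d = 6371·c ≈ 13976.18 km ≈ 7546.53 nmi.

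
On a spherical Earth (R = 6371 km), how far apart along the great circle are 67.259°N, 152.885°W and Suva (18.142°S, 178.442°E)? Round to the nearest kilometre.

Δλ = 178.442 − -152.885 = 331.327°; wrapped into (−180°, 180°]: -28.673°.
Δφ = -18.142 − 67.259 = -85.401°.
a = sin²(Δφ/2) + cos φ₁ · cos φ₂ · sin²(Δλ/2) = 0.482433.
c = 2·atan2(√a, √(1−a)) = 1.53565 rad → d = 6371·c ≈ 9783.66 km.

9784 km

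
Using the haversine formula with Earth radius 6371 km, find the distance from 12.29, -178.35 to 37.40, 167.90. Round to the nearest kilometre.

Δλ = 167.90 − -178.35 = 346.25°; wrapped into (−180°, 180°]: -13.75°.
Δφ = 37.40 − 12.29 = 25.11°.
a = sin²(Δφ/2) + cos φ₁ · cos φ₂ · sin²(Δλ/2) = 0.058375.
c = 2·atan2(√a, √(1−a)) = 0.48805 rad → d = 6371·c ≈ 3109.35 km.

3109 km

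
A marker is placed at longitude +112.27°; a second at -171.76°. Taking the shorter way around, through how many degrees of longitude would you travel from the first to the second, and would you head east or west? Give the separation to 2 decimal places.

Raw difference: -171.76 − 112.27 = -284.03°.
Normalise into (−180°, 180°]: -284.03° + 360° = 75.97°.
Positive ⇒ the second point lies to the east; separation 75.97°.

75.97° east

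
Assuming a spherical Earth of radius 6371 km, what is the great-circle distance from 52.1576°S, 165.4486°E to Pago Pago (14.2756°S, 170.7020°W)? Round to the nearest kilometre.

4714 km

Δλ = -170.7020 − 165.4486 = -336.1506°; wrapped into (−180°, 180°]: 23.8494°.
Δφ = -14.2756 − -52.1576 = 37.8820°.
a = sin²(Δφ/2) + cos φ₁ · cos φ₂ · sin²(Δλ/2) = 0.130745.
c = 2·atan2(√a, √(1−a)) = 0.73994 rad → d = 6371·c ≈ 4714.15 km.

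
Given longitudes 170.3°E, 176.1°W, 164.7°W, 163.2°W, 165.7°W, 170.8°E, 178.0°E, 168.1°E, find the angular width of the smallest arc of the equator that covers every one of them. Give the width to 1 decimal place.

28.7°

Sort the longitudes: -176.1°, -165.7°, -164.7°, -163.2°, +168.1°, +170.3°, +170.8°, +178.0°.
Eastward gaps between consecutive values (wrapping around): 10.4°, 1.0°, 1.5°, 331.3°, 2.2°, 0.5°, 7.2°, 5.9°.
Largest gap = 331.3° ⇒ minimal covering band is its complement: 360° − 331.3° = 28.7°.
Band runs from +168.1° eastward to -163.2°, crossing the antimeridian.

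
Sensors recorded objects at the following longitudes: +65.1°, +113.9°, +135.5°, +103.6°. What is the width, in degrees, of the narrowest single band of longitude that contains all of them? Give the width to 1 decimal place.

Sort the longitudes: +65.1°, +103.6°, +113.9°, +135.5°.
Eastward gaps between consecutive values (wrapping around): 38.5°, 10.3°, 21.6°, 289.6°.
Largest gap = 289.6° ⇒ minimal covering band is its complement: 360° − 289.6° = 70.4°.
Band runs from +65.1° eastward to +135.5°.

70.4°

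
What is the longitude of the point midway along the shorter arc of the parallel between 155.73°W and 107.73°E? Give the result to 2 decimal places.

Signed shortest Δλ from -155.73° to +107.73° is -96.54°.
Midpoint longitude = -155.73° + (-96.54°)/2 = -155.73° − 48.27° = -204.00°.
Normalise into (−180°, 180°]: +156.00°.
(The naïve average (-155.73 + +107.73)/2 = -24.0° is on the wrong side of the globe.)

156.00°E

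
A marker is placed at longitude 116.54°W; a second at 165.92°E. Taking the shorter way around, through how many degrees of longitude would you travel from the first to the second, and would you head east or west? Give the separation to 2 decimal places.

77.54° west

Raw difference: 165.92 − -116.54 = 282.46°.
Normalise into (−180°, 180°]: 282.46° − 360° = -77.54°.
Negative ⇒ the second point lies to the west; separation 77.54°.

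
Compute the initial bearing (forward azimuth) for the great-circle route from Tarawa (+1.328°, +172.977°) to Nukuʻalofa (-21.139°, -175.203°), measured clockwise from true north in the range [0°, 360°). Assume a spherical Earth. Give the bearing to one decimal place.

153.4°

Δλ = -175.203 − 172.977 = -348.180°; wrapped into (−180°, 180°]: 11.820°.
θ = atan2( sin Δλ · cos φ₂ , cos φ₁ · sin φ₂ − sin φ₁ · cos φ₂ · cos Δλ )
  = atan2(0.19105, -0.38169) = 153.410° → normalised to [0°, 360°): 153.410°.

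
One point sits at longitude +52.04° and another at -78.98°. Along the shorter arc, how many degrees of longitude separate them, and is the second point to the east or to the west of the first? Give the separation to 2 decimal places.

Raw difference: -78.98 − 52.04 = -131.02°.
Normalise into (−180°, 180°]: -131.02° stays -131.02°.
Negative ⇒ the second point lies to the west; separation 131.02°.

131.02° west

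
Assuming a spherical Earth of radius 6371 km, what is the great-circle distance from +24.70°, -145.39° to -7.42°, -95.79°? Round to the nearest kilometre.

Δλ = -95.79 − -145.39 = 49.60°.
Δφ = -7.42 − 24.70 = -32.12°.
a = sin²(Δφ/2) + cos φ₁ · cos φ₂ · sin²(Δλ/2) = 0.235036.
c = 2·atan2(√a, √(1−a)) = 1.01228 rad → d = 6371·c ≈ 6449.24 km.

6449 km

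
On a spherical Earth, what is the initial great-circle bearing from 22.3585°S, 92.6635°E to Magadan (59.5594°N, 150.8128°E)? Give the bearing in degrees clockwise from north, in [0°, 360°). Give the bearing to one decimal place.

Δλ = 150.8128 − 92.6635 = 58.1493°.
θ = atan2( sin Δλ · cos φ₂ , cos φ₁ · sin φ₂ − sin φ₁ · cos φ₂ · cos Δλ )
  = atan2(0.43036, 0.89904) = 25.580° → normalised to [0°, 360°): 25.580°.

25.6°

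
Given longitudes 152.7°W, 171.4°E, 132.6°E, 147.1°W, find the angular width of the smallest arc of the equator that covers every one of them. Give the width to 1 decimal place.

80.3°

Sort the longitudes: -152.7°, -147.1°, +132.6°, +171.4°.
Eastward gaps between consecutive values (wrapping around): 5.6°, 279.7°, 38.8°, 35.9°.
Largest gap = 279.7° ⇒ minimal covering band is its complement: 360° − 279.7° = 80.3°.
Band runs from +132.6° eastward to -147.1°, crossing the antimeridian.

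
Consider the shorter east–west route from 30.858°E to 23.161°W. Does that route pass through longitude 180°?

Signed shortest Δλ = ((-23.161 − 30.858 + 180) mod 360) − 180 = -54.019°.
Going west by 54.019° from +30.858° reaches -23.161° without touching 180°.

No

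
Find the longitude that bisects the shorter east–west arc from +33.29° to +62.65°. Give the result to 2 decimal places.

Signed shortest Δλ from +33.29° to +62.65° is +29.36°.
Midpoint longitude = +33.29° + (+29.36°)/2 = +33.29° + 14.68° = +47.97°.

+47.97°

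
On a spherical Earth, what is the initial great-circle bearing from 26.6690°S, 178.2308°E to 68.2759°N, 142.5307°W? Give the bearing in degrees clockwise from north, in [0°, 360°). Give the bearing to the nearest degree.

Δλ = -142.5307 − 178.2308 = -320.7615°; wrapped into (−180°, 180°]: 39.2385°.
θ = atan2( sin Δλ · cos φ₂ , cos φ₁ · sin φ₂ − sin φ₁ · cos φ₂ · cos Δλ )
  = atan2(0.23413, 0.95882) = 13.722° → normalised to [0°, 360°): 13.722°.

14°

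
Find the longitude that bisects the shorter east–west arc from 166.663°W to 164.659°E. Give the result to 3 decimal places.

Signed shortest Δλ from -166.663° to +164.659° is -28.678°.
Midpoint longitude = -166.663° + (-28.678°)/2 = -166.663° − 14.339° = -181.002°.
Normalise into (−180°, 180°]: +178.998°.
(The naïve average (-166.663 + +164.659)/2 = -1.002° is on the wrong side of the globe.)

178.998°E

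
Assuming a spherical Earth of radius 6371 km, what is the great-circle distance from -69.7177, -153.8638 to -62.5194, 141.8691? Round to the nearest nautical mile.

Δλ = 141.8691 − -153.8638 = 295.7329°; wrapped into (−180°, 180°]: -64.2671°.
Δφ = -62.5194 − -69.7177 = 7.1983°.
a = sin²(Δφ/2) + cos φ₁ · cos φ₂ · sin²(Δλ/2) = 0.049195.
c = 2·atan2(√a, √(1−a)) = 0.44732 rad → d = 6371·c ≈ 2849.87 km ≈ 1538.81 nmi.

1539 nmi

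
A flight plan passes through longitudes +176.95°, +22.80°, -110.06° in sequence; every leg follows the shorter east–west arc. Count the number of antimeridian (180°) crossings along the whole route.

Leg 1: +176.95° → +22.80°, shortest Δλ = -154.15° (west) — does not cross 180°.
Leg 2: +22.80° → -110.06°, shortest Δλ = -132.86° (west) — does not cross 180°.
Total crossings: 0.

0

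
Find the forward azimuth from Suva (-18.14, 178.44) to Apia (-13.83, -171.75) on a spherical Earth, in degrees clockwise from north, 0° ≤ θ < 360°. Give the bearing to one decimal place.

Δλ = -171.75 − 178.44 = -350.19°; wrapped into (−180°, 180°]: 9.81°.
θ = atan2( sin Δλ · cos φ₂ , cos φ₁ · sin φ₂ − sin φ₁ · cos φ₂ · cos Δλ )
  = atan2(0.16544, 0.07073) = 66.852° → normalised to [0°, 360°): 66.852°.

66.9°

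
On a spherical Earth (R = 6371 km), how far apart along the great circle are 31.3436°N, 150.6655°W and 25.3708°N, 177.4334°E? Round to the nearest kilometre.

3180 km

Δλ = 177.4334 − -150.6655 = 328.0989°; wrapped into (−180°, 180°]: -31.9011°.
Δφ = 25.3708 − 31.3436 = -5.9728°.
a = sin²(Δφ/2) + cos φ₁ · cos φ₂ · sin²(Δλ/2) = 0.060992.
c = 2·atan2(√a, √(1−a)) = 0.49909 rad → d = 6371·c ≈ 3179.73 km.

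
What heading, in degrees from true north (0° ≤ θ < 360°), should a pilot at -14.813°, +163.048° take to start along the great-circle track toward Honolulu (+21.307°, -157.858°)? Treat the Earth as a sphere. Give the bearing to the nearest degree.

Δλ = -157.858 − 163.048 = -320.906°; wrapped into (−180°, 180°]: 39.094°.
θ = atan2( sin Δλ · cos φ₂ , cos φ₁ · sin φ₂ − sin φ₁ · cos φ₂ · cos Δλ )
  = atan2(0.58749, 0.53615) = 47.616° → normalised to [0°, 360°): 47.616°.

48°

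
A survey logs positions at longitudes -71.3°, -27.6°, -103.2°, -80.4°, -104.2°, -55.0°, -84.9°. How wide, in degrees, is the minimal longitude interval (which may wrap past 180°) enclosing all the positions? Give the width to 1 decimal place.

76.6°

Sort the longitudes: -104.2°, -103.2°, -84.9°, -80.4°, -71.3°, -55.0°, -27.6°.
Eastward gaps between consecutive values (wrapping around): 1.0°, 18.3°, 4.5°, 9.1°, 16.3°, 27.4°, 283.4°.
Largest gap = 283.4° ⇒ minimal covering band is its complement: 360° − 283.4° = 76.6°.
Band runs from -104.2° eastward to -27.6°.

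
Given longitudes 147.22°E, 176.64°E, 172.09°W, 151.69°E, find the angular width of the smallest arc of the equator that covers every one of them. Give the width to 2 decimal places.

40.69°

Sort the longitudes: -172.09°, +147.22°, +151.69°, +176.64°.
Eastward gaps between consecutive values (wrapping around): 319.31°, 4.47°, 24.95°, 11.27°.
Largest gap = 319.31° ⇒ minimal covering band is its complement: 360° − 319.31° = 40.69°.
Band runs from +147.22° eastward to -172.09°, crossing the antimeridian.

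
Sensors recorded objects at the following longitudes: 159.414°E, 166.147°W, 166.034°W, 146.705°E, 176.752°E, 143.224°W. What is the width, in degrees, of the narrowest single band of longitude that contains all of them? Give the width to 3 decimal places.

Sort the longitudes: -166.147°, -166.034°, -143.224°, +146.705°, +159.414°, +176.752°.
Eastward gaps between consecutive values (wrapping around): 0.113°, 22.810°, 289.929°, 12.709°, 17.338°, 17.101°.
Largest gap = 289.929° ⇒ minimal covering band is its complement: 360° − 289.929° = 70.071°.
Band runs from +146.705° eastward to -143.224°, crossing the antimeridian.

70.071°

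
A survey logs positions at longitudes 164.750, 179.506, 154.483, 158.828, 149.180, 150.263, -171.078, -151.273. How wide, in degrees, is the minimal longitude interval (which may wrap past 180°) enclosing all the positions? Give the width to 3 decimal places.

59.547°

Sort the longitudes: -171.078°, -151.273°, +149.180°, +150.263°, +154.483°, +158.828°, +164.750°, +179.506°.
Eastward gaps between consecutive values (wrapping around): 19.805°, 300.453°, 1.083°, 4.220°, 4.345°, 5.922°, 14.756°, 9.416°.
Largest gap = 300.453° ⇒ minimal covering band is its complement: 360° − 300.453° = 59.547°.
Band runs from +149.180° eastward to -151.273°, crossing the antimeridian.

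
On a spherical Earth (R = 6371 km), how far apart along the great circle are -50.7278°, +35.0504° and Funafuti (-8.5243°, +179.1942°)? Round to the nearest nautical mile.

6792 nmi

Δλ = 179.1942 − 35.0504 = 144.1438°.
Δφ = -8.5243 − -50.7278 = 42.2035°.
a = sin²(Δφ/2) + cos φ₁ · cos φ₂ · sin²(Δλ/2) = 0.696313.
c = 2·atan2(√a, √(1−a)) = 1.97428 rad → d = 6371·c ≈ 12578.15 km ≈ 6791.66 nmi.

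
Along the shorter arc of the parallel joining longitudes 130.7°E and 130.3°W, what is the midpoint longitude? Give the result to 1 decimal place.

179.8°W

Signed shortest Δλ from +130.7° to -130.3° is +99.0°.
Midpoint longitude = +130.7° + (+99.0°)/2 = +130.7° + 49.5° = +180.2°.
Normalise into (−180°, 180°]: -179.8°.
(The naïve average (+130.7 + -130.3)/2 = 0.2° is on the wrong side of the globe.)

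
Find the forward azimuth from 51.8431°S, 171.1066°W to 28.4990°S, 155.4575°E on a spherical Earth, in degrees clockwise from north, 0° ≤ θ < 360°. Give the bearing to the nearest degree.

Δλ = 155.4575 − -171.1066 = 326.5641°; wrapped into (−180°, 180°]: -33.4359°.
θ = atan2( sin Δλ · cos φ₂ , cos φ₁ · sin φ₂ − sin φ₁ · cos φ₂ · cos Δλ )
  = atan2(-0.48424, 0.28189) = -59.795° → normalised to [0°, 360°): 300.205°.

300°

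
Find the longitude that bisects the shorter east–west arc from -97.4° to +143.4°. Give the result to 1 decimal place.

Signed shortest Δλ from -97.4° to +143.4° is -119.2°.
Midpoint longitude = -97.4° + (-119.2°)/2 = -97.4° − 59.6° = -157.0°.
(The naïve average (-97.4 + +143.4)/2 = 23.0° is on the wrong side of the globe.)

-157.0°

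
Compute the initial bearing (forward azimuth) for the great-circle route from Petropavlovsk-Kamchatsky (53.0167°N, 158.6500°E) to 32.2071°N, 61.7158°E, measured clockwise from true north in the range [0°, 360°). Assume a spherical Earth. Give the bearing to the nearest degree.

296°

Δλ = 61.7158 − 158.6500 = -96.9342°.
θ = atan2( sin Δλ · cos φ₂ , cos φ₁ · sin φ₂ − sin φ₁ · cos φ₂ · cos Δλ )
  = atan2(-0.83994, 0.40223) = -64.411° → normalised to [0°, 360°): 295.589°.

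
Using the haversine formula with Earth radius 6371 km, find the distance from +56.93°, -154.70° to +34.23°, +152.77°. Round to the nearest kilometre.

Δλ = 152.77 − -154.70 = 307.47°; wrapped into (−180°, 180°]: -52.53°.
Δφ = 34.23 − 56.93 = -22.70°.
a = sin²(Δφ/2) + cos φ₁ · cos φ₂ · sin²(Δλ/2) = 0.127078.
c = 2·atan2(√a, √(1−a)) = 0.72899 rad → d = 6371·c ≈ 4644.42 km.

4644 km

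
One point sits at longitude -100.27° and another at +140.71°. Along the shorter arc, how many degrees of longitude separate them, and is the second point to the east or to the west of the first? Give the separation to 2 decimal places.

119.02° west

Raw difference: 140.71 − -100.27 = 240.98°.
Normalise into (−180°, 180°]: 240.98° − 360° = -119.02°.
Negative ⇒ the second point lies to the west; separation 119.02°.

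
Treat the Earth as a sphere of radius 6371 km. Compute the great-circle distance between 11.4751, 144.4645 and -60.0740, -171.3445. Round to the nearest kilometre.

Δλ = -171.3445 − 144.4645 = -315.8090°; wrapped into (−180°, 180°]: 44.1910°.
Δφ = -60.0740 − 11.4751 = -71.5491°.
a = sin²(Δφ/2) + cos φ₁ · cos φ₂ · sin²(Δλ/2) = 0.410930.
c = 2·atan2(√a, √(1−a)) = 1.39170 rad → d = 6371·c ≈ 8866.52 km.

8867 km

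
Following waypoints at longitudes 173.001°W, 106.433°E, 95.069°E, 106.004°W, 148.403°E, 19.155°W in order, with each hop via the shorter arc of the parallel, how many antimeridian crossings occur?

3

Leg 1: -173.001° → +106.433°, shortest Δλ = -80.566° (west) — crosses 180°.
Leg 2: +106.433° → +95.069°, shortest Δλ = -11.364° (west) — does not cross 180°.
Leg 3: +95.069° → -106.004°, shortest Δλ = 158.927° (east) — crosses 180°.
Leg 4: -106.004° → +148.403°, shortest Δλ = -105.593° (west) — crosses 180°.
Leg 5: +148.403° → -19.155°, shortest Δλ = -167.558° (west) — does not cross 180°.
Total crossings: 3.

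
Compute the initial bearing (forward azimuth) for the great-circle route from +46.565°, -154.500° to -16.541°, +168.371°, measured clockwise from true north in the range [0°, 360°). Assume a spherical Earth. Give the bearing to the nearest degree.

218°

Δλ = 168.371 − -154.500 = 322.871°; wrapped into (−180°, 180°]: -37.129°.
θ = atan2( sin Δλ · cos φ₂ , cos φ₁ · sin φ₂ − sin φ₁ · cos φ₂ · cos Δλ )
  = atan2(-0.57863, -0.75073) = -142.376° → normalised to [0°, 360°): 217.624°.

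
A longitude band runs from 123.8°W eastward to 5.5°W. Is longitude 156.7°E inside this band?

Band width going east from -123.8° to -5.5°: ((-5.5 − -123.8) mod 360) = 118.3°.
Offset of +156.7° east of the west edge: ((156.7 − -123.8) mod 360) = 280.5°.
280.5° > 118.3° ⇒ outside.

No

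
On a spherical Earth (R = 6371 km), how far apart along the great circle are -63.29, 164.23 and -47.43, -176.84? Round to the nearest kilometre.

2113 km

Δλ = -176.84 − 164.23 = -341.07°; wrapped into (−180°, 180°]: 18.93°.
Δφ = -47.43 − -63.29 = 15.86°.
a = sin²(Δφ/2) + cos φ₁ · cos φ₂ · sin²(Δλ/2) = 0.027256.
c = 2·atan2(√a, √(1−a)) = 0.33171 rad → d = 6371·c ≈ 2113.32 km.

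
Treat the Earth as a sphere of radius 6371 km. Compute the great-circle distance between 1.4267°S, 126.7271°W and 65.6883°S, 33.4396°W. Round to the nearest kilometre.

10013 km

Δλ = -33.4396 − -126.7271 = 93.2875°.
Δφ = -65.6883 − -1.4267 = -64.2616°.
a = sin²(Δφ/2) + cos φ₁ · cos φ₂ · sin²(Δλ/2) = 0.500456.
c = 2·atan2(√a, √(1−a)) = 1.57171 rad → d = 6371·c ≈ 10013.35 km.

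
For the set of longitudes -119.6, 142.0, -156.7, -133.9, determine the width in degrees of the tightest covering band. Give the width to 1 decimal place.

Sort the longitudes: -156.7°, -133.9°, -119.6°, +142.0°.
Eastward gaps between consecutive values (wrapping around): 22.8°, 14.3°, 261.6°, 61.3°.
Largest gap = 261.6° ⇒ minimal covering band is its complement: 360° − 261.6° = 98.4°.
Band runs from +142.0° eastward to -119.6°, crossing the antimeridian.

98.4°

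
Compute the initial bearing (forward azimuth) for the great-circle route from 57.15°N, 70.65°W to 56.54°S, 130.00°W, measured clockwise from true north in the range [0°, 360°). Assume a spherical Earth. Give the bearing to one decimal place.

Δλ = -130.00 − -70.65 = -59.35°.
θ = atan2( sin Δλ · cos φ₂ , cos φ₁ · sin φ₂ − sin φ₁ · cos φ₂ · cos Δλ )
  = atan2(-0.47433, -0.68867) = -145.443° → normalised to [0°, 360°): 214.557°.

214.6°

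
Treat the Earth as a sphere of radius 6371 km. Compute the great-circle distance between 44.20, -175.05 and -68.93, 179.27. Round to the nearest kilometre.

12588 km

Δλ = 179.27 − -175.05 = 354.32°; wrapped into (−180°, 180°]: -5.68°.
Δφ = -68.93 − 44.20 = -113.13°.
a = sin²(Δφ/2) + cos φ₁ · cos φ₂ · sin²(Δλ/2) = 0.697042.
c = 2·atan2(√a, √(1−a)) = 1.97587 rad → d = 6371·c ≈ 12588.25 km.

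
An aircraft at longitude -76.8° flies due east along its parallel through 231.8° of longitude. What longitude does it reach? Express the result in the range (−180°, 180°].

Start at -76.8°; shift +231.8° → +155.0°.
+155.0° already lies in (−180°, 180°].

+155.0°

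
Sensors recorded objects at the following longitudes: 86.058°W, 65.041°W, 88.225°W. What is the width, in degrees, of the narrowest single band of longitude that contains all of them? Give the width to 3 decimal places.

23.184°

Sort the longitudes: -88.225°, -86.058°, -65.041°.
Eastward gaps between consecutive values (wrapping around): 2.167°, 21.017°, 336.816°.
Largest gap = 336.816° ⇒ minimal covering band is its complement: 360° − 336.816° = 23.184°.
Band runs from -88.225° eastward to -65.041°.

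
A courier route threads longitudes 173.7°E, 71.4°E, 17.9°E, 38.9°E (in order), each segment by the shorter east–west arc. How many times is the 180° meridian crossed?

Leg 1: +173.7° → +71.4°, shortest Δλ = -102.3° (west) — does not cross 180°.
Leg 2: +71.4° → +17.9°, shortest Δλ = -53.5° (west) — does not cross 180°.
Leg 3: +17.9° → +38.9°, shortest Δλ = 21.0° (east) — does not cross 180°.
Total crossings: 0.

0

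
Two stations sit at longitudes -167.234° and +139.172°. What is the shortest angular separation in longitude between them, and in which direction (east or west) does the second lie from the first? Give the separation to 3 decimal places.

53.594° west

Raw difference: 139.172 − -167.234 = 306.406°.
Normalise into (−180°, 180°]: 306.406° − 360° = -53.594°.
Negative ⇒ the second point lies to the west; separation 53.594°.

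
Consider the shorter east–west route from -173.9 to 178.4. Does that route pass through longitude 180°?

Naïve |178.4 − -173.9| = 352.3° > 180°, so the shorter arc goes the other way round — across 180°.
Signed shortest Δλ = ((178.4 − -173.9 + 180) mod 360) − 180 = -7.7°.
Going west by 7.7° from -173.9° passes through 180° before reaching +178.4°.

Yes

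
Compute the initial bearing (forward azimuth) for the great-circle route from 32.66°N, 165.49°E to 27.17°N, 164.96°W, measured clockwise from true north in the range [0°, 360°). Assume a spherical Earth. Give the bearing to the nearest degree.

Δλ = -164.96 − 165.49 = -330.45°; wrapped into (−180°, 180°]: 29.55°.
θ = atan2( sin Δλ · cos φ₂ , cos φ₁ · sin φ₂ − sin φ₁ · cos φ₂ · cos Δλ )
  = atan2(0.43876, -0.03322) = 94.330° → normalised to [0°, 360°): 94.330°.

94°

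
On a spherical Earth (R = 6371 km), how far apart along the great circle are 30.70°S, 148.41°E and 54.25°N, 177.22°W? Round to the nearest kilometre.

10006 km

Δλ = -177.22 − 148.41 = -325.63°; wrapped into (−180°, 180°]: 34.37°.
Δφ = 54.25 − -30.70 = 84.95°.
a = sin²(Δφ/2) + cos φ₁ · cos φ₂ · sin²(Δλ/2) = 0.499842.
c = 2·atan2(√a, √(1−a)) = 1.57048 rad → d = 6371·c ≈ 10005.53 km.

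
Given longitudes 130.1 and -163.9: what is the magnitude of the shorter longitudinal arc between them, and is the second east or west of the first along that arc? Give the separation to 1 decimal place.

66.0° east

Raw difference: -163.9 − 130.1 = -294.0°.
Normalise into (−180°, 180°]: -294.0° + 360° = 66.0°.
Positive ⇒ the second point lies to the east; separation 66.0°.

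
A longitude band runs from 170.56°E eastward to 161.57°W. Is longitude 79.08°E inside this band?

No

Band width going east from +170.56° to -161.57°: ((-161.57 − 170.56) mod 360) = 27.87°.
Offset of +79.08° east of the west edge: ((79.08 − 170.56) mod 360) = 268.52°.
268.52° > 27.87° ⇒ outside.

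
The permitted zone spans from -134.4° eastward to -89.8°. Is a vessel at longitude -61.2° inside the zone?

Band width going east from -134.4° to -89.8°: ((-89.8 − -134.4) mod 360) = 44.6°.
Offset of -61.2° east of the west edge: ((-61.2 − -134.4) mod 360) = 73.2°.
73.2° > 44.6° ⇒ outside.

No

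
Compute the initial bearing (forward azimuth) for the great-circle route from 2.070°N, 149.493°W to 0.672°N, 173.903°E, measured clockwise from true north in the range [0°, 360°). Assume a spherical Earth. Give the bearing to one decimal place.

Δλ = 173.903 − -149.493 = 323.396°; wrapped into (−180°, 180°]: -36.604°.
θ = atan2( sin Δλ · cos φ₂ , cos φ₁ · sin φ₂ − sin φ₁ · cos φ₂ · cos Δλ )
  = atan2(-0.59624, -0.01727) = -91.659° → normalised to [0°, 360°): 268.341°.

268.3°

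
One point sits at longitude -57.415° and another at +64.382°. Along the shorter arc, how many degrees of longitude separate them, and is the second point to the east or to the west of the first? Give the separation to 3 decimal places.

121.797° east

Raw difference: 64.382 − -57.415 = 121.797°.
Normalise into (−180°, 180°]: 121.797° stays 121.797°.
Positive ⇒ the second point lies to the east; separation 121.797°.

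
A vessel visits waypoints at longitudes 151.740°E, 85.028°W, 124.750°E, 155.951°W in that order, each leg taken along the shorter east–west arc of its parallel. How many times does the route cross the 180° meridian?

Leg 1: +151.740° → -85.028°, shortest Δλ = 123.232° (east) — crosses 180°.
Leg 2: -85.028° → +124.750°, shortest Δλ = -150.222° (west) — crosses 180°.
Leg 3: +124.750° → -155.951°, shortest Δλ = 79.299° (east) — crosses 180°.
Total crossings: 3.

3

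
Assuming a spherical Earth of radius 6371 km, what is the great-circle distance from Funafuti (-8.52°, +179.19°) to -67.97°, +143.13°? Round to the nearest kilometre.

Δλ = 143.13 − 179.19 = -36.06°.
Δφ = -67.97 − -8.52 = -59.45°.
a = sin²(Δφ/2) + cos φ₁ · cos φ₂ · sin²(Δλ/2) = 0.281392.
c = 2·atan2(√a, √(1−a)) = 1.11830 rad → d = 6371·c ≈ 7124.66 km.

7125 km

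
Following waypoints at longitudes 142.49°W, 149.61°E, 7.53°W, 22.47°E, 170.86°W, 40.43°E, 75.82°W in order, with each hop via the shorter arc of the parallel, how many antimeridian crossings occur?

Leg 1: -142.49° → +149.61°, shortest Δλ = -67.9° (west) — crosses 180°.
Leg 2: +149.61° → -7.53°, shortest Δλ = -157.14° (west) — does not cross 180°.
Leg 3: -7.53° → +22.47°, shortest Δλ = 30.0° (east) — does not cross 180°.
Leg 4: +22.47° → -170.86°, shortest Δλ = 166.67° (east) — crosses 180°.
Leg 5: -170.86° → +40.43°, shortest Δλ = -148.71° (west) — crosses 180°.
Leg 6: +40.43° → -75.82°, shortest Δλ = -116.25° (west) — does not cross 180°.
Total crossings: 3.

3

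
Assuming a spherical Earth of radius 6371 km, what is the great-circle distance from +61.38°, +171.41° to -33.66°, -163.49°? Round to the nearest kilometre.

Δλ = -163.49 − 171.41 = -334.90°; wrapped into (−180°, 180°]: 25.10°.
Δφ = -33.66 − 61.38 = -95.04°.
a = sin²(Δφ/2) + cos φ₁ · cos φ₂ · sin²(Δλ/2) = 0.562750.
c = 2·atan2(√a, √(1−a)) = 1.69663 rad → d = 6371·c ≈ 10809.22 km.

10809 km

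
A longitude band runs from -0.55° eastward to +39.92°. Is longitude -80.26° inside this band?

Band width going east from -0.55° to +39.92°: ((39.92 − -0.55) mod 360) = 40.47°.
Offset of -80.26° east of the west edge: ((-80.26 − -0.55) mod 360) = 280.29°.
280.29° > 40.47° ⇒ outside.

No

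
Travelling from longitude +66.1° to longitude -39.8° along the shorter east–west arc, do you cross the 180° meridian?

No

Signed shortest Δλ = ((-39.8 − 66.1 + 180) mod 360) − 180 = -105.9°.
Going west by 105.9° from +66.1° reaches -39.8° without touching 180°.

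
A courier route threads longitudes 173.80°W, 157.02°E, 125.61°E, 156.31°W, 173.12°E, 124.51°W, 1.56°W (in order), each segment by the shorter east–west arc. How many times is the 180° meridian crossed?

Leg 1: -173.80° → +157.02°, shortest Δλ = -29.18° (west) — crosses 180°.
Leg 2: +157.02° → +125.61°, shortest Δλ = -31.41° (west) — does not cross 180°.
Leg 3: +125.61° → -156.31°, shortest Δλ = 78.08° (east) — crosses 180°.
Leg 4: -156.31° → +173.12°, shortest Δλ = -30.57° (west) — crosses 180°.
Leg 5: +173.12° → -124.51°, shortest Δλ = 62.37° (east) — crosses 180°.
Leg 6: -124.51° → -1.56°, shortest Δλ = 122.95° (east) — does not cross 180°.
Total crossings: 4.

4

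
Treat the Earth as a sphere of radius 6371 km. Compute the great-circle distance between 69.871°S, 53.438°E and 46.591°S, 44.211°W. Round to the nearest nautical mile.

Δλ = -44.211 − 53.438 = -97.649°.
Δφ = -46.591 − -69.871 = 23.280°.
a = sin²(Δφ/2) + cos φ₁ · cos φ₂ · sin²(Δλ/2) = 0.174692.
c = 2·atan2(√a, √(1−a)) = 0.86240 rad → d = 6371·c ≈ 5494.35 km ≈ 2966.71 nmi.

2967 nmi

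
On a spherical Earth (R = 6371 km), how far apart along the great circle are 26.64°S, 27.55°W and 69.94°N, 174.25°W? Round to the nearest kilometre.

Δλ = -174.25 − -27.55 = -146.70°.
Δφ = 69.94 − -26.64 = 96.58°.
a = sin²(Δφ/2) + cos φ₁ · cos φ₂ · sin²(Δλ/2) = 0.838716.
c = 2·atan2(√a, √(1−a)) = 2.31506 rad → d = 6371·c ≈ 14749.27 km.

14749 km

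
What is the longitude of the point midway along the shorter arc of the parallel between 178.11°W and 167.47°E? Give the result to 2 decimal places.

Signed shortest Δλ from -178.11° to +167.47° is -14.42°.
Midpoint longitude = -178.11° + (-14.42°)/2 = -178.11° − 7.21° = -185.32°.
Normalise into (−180°, 180°]: +174.68°.
(The naïve average (-178.11 + +167.47)/2 = -5.32° is on the wrong side of the globe.)

174.68°E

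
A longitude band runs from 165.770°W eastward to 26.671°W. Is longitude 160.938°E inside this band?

No

Band width going east from -165.770° to -26.671°: ((-26.671 − -165.770) mod 360) = 139.099°.
Offset of +160.938° east of the west edge: ((160.938 − -165.770) mod 360) = 326.708°.
326.708° > 139.099° ⇒ outside.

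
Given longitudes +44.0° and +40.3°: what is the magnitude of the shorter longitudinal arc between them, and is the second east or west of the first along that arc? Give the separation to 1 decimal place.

Raw difference: 40.3 − 44.0 = -3.7°.
Normalise into (−180°, 180°]: -3.7° stays -3.7°.
Negative ⇒ the second point lies to the west; separation 3.7°.

3.7° west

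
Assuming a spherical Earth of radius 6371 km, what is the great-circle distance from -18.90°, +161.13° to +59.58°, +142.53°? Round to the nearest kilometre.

Δλ = 142.53 − 161.13 = -18.60°.
Δφ = 59.58 − -18.90 = 78.48°.
a = sin²(Δφ/2) + cos φ₁ · cos φ₂ · sin²(Δλ/2) = 0.412655.
c = 2·atan2(√a, √(1−a)) = 1.39521 rad → d = 6371·c ≈ 8888.86 km.

8889 km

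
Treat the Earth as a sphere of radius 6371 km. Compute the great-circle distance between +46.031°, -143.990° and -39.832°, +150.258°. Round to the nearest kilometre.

11565 km

Δλ = 150.258 − -143.990 = 294.248°; wrapped into (−180°, 180°]: -65.752°.
Δφ = -39.832 − 46.031 = -85.863°.
a = sin²(Δφ/2) + cos φ₁ · cos φ₂ · sin²(Δλ/2) = 0.621025.
c = 2·atan2(√a, √(1−a)) = 1.81527 rad → d = 6371·c ≈ 11565.11 km.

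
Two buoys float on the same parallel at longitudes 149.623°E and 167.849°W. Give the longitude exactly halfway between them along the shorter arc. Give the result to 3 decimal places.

Signed shortest Δλ from +149.623° to -167.849° is +42.528°.
Midpoint longitude = +149.623° + (+42.528°)/2 = +149.623° + 21.264° = +170.887°.
(The naïve average (+149.623 + -167.849)/2 = -9.113° is on the wrong side of the globe.)

170.887°E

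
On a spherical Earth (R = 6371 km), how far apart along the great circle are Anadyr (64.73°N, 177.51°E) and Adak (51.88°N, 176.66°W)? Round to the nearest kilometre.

1467 km

Δλ = -176.66 − 177.51 = -354.17°; wrapped into (−180°, 180°]: 5.83°.
Δφ = 51.88 − 64.73 = -12.85°.
a = sin²(Δφ/2) + cos φ₁ · cos φ₂ · sin²(Δλ/2) = 0.013204.
c = 2·atan2(√a, √(1−a)) = 0.23032 rad → d = 6371·c ≈ 1467.39 km.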